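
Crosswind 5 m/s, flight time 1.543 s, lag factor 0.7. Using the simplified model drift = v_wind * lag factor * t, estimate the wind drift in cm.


drift = v_wind * lag * t = 5 * 0.7 * 1.543 = 5.4005 m ≈ 540 cm

540 cm


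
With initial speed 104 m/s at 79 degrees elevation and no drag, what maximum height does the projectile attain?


H = (v0*sin(theta))^2 / (2g) = (104*sin(79°))^2 / (2*9.81) = 531.2 m

531.2 m


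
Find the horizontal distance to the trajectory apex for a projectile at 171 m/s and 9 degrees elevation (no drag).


R = v0^2*sin(2*theta)/g = 171^2*sin(2*9°)/9.81 = 921.097 m
apex_dist = R/2 = 921.097/2 = 460.5 m

460.5 m


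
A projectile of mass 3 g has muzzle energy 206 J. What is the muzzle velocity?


v = sqrt(2*E/m) = sqrt(2*206/0.003) = 370.6 m/s

370.6 m/s


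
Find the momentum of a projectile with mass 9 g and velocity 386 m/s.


p = m*v = 0.009*386 = 3.474 kg·m/s

3.474 kg·m/s


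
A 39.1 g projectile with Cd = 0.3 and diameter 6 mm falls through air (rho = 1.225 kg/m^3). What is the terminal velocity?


A = pi*(d/2)^2 = pi*(6/2000)^2 = 2.82743e-05 m^2
vt = sqrt(2mg/(Cd*rho*A)) = sqrt(2*0.0391*9.81/(0.3 * 1.225 * 2.82743e-05)) = 271.7 m/s

271.7 m/s


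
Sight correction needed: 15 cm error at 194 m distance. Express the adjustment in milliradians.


1 mrad subtends 1 cm per 10 m of range, so adj = error_cm / (dist_m / 10) = 15 / (194/10) = 0.7732 mrad

0.7732 mrad


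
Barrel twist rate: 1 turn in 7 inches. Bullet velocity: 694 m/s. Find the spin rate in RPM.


twist_m = 7*0.0254 = 0.1778 m
spin = v/twist = 694/0.1778 = 3903.262 rev/s
RPM = spin*60 = 3903.262*60 ≈ 234196 RPM

234196 RPM


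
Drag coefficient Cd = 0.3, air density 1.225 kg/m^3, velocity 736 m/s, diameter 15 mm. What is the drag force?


A = pi*(d/2)^2 = pi*(15/2000)^2 = 1.76715e-04 m^2
Fd = 0.5*Cd*rho*A*v^2 = 0.5*0.3*1.225*1.76715e-04*736^2 = 17.59 N

17.59 N


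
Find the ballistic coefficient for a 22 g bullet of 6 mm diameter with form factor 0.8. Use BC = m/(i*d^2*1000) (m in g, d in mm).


BC = m/(i*d^2*1000) = 22/(0.8 * 6^2 * 1000) = 0.0007639

0.0007639


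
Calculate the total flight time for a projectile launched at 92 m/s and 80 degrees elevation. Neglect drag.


T = 2*v0*sin(theta)/g = 2*92*sin(80°)/9.81 = 18.47 s

18.47 s


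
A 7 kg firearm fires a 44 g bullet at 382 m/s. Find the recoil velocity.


v_recoil = m_p * v_p / m_gun = 0.044 * 382 / 7 = 2.401 m/s

2.401 m/s


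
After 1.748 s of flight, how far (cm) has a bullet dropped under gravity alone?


drop = 0.5*g*t^2 = 0.5*9.81*1.748^2 = 14.9872 m ≈ 1499 cm

1499 cm


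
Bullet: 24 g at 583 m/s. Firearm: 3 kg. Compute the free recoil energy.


v_r = m_p*v_p/m_gun = 0.024*583/3 = 4.664 m/s, E_r = 0.5*m_gun*v_r^2 = 0.5*3*4.664^2 = 32.63 J

32.63 J


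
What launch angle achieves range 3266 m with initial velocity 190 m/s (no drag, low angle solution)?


sin(2*theta) = R*g/v0^2 = 3266*9.81/190^2 = 0.88752, theta = arcsin(0.88752)/2 = 31.28°

31.28 degrees


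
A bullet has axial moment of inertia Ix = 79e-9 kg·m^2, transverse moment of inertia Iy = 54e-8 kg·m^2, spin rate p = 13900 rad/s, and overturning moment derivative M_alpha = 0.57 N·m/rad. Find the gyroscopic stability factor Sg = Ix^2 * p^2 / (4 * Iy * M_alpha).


Sg = Ix^2 * p^2 / (4 * Iy * M_alpha) = (79e-9)^2 * 13900^2 / (4 * 54e-8 * 0.57) = 0.9794

0.9794


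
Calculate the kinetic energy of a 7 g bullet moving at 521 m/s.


E = 0.5*m*v^2 = 0.5*0.007*521^2 = 950 J

950 J


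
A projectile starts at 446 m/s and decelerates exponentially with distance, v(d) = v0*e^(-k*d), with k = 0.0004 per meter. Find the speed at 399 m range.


v = v0*exp(-k*d) = 446*exp(-0.0004*399) = 380.2 m/s

380.2 m/s


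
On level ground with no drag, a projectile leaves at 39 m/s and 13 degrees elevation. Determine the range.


R = v0^2 * sin(2*theta) / g = 39^2 * sin(2*13°) / 9.81 = 67.97 m

67.97 m


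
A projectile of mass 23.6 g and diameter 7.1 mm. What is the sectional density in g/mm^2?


SD = m/d^2 = 23.6/7.1^2 = 0.4682 g/mm^2

0.4682 g/mm^2


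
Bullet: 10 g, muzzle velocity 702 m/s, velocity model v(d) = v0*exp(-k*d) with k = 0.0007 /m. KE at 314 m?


v = v0*exp(-k*d) = 702*exp(-0.0007*314) = 563.481 m/s
E = 0.5*m*v^2 = 0.5*0.01*563.481^2 = 1588 J

1588 J


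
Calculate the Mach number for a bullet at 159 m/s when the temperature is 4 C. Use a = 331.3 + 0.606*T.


a = 331.3 + 0.606*(4) = 333.724 m/s
M = v/a = 159/333.724 = 0.4764

0.4764


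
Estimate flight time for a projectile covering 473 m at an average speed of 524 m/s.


t = d/v = 473/524 = 0.9027 s

0.9027 s


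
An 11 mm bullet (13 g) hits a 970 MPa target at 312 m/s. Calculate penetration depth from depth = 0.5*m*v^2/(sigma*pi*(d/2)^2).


A = pi*(d/2)^2 = pi*(11/2)^2 = 95.0332 mm^2
E = 0.5*m*v^2 = 0.5*0.013*312^2 = 632.736 J
depth = E/(sigma*A) = 632.736 J / (970 MPa * 95.0332 mm^2) = 632.736/(970 * 95.0332) m = 0.00686397 m ≈ 6.864 mm

6.864 mm


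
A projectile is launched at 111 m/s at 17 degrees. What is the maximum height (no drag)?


H = (v0*sin(theta))^2 / (2g) = (111*sin(17°))^2 / (2*9.81) = 53.68 m

53.68 m


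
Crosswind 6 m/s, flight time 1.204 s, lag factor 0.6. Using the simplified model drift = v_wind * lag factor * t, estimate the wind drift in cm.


drift = v_wind * lag * t = 6 * 0.6 * 1.204 = 4.3344 m ≈ 433.4 cm

433.4 cm


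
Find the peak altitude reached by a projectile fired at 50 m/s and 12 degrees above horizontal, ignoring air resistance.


H = (v0*sin(theta))^2 / (2g) = (50*sin(12°))^2 / (2*9.81) = 5.508 m

5.508 m


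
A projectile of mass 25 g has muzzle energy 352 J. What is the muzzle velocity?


v = sqrt(2*E/m) = sqrt(2*352/0.025) = 167.8 m/s

167.8 m/s


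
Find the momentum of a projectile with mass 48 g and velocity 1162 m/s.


p = m*v = 0.048*1162 = 55.78 kg·m/s

55.78 kg·m/s


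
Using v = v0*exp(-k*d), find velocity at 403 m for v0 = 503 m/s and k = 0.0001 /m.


v = v0*exp(-k*d) = 503*exp(-0.0001*403) = 483.1 m/s

483.1 m/s


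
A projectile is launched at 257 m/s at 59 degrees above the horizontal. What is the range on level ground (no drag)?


R = v0^2 * sin(2*theta) / g = 257^2 * sin(2*59°) / 9.81 = 5945 m

5945 m


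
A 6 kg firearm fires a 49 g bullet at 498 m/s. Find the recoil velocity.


v_recoil = m_p * v_p / m_gun = 0.049 * 498 / 6 = 4.067 m/s

4.067 m/s


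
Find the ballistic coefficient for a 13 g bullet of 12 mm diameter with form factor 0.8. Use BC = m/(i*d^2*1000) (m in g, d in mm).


BC = m/(i*d^2*1000) = 13/(0.8 * 12^2 * 1000) = 0.0001128

0.0001128


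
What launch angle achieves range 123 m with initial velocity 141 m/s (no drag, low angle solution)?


sin(2*theta) = R*g/v0^2 = 123*9.81/141^2 = 0.0606926, theta = arcsin(0.0606926)/2 = 1.74°

1.74 degrees


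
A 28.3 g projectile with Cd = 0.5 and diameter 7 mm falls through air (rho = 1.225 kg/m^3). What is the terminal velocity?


A = pi*(d/2)^2 = pi*(7/2000)^2 = 3.84845e-05 m^2
vt = sqrt(2mg/(Cd*rho*A)) = sqrt(2*0.0283*9.81/(0.5 * 1.225 * 3.84845e-05)) = 153.5 m/s

153.5 m/s


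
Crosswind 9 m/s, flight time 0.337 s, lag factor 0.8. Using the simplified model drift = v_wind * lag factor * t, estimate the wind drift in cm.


drift = v_wind * lag * t = 9 * 0.8 * 0.337 = 2.4264 m ≈ 242.6 cm

242.6 cm


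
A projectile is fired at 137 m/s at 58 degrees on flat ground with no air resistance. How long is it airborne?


T = 2*v0*sin(theta)/g = 2*137*sin(58°)/9.81 = 23.69 s

23.69 s


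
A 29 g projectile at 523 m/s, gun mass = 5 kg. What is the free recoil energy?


v_r = m_p*v_p/m_gun = 0.029*523/5 = 3.0334 m/s, E_r = 0.5*m_gun*v_r^2 = 0.5*5*3.0334^2 = 23 J

23 J


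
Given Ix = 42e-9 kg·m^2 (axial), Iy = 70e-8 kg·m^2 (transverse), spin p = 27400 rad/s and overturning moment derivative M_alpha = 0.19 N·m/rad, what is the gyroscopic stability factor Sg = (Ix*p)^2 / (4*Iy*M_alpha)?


Sg = Ix^2 * p^2 / (4 * Iy * M_alpha) = (42e-9)^2 * 27400^2 / (4 * 70e-8 * 0.19) = 2.489

2.489


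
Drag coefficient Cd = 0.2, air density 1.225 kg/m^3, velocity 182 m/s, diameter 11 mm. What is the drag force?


A = pi*(d/2)^2 = pi*(11/2000)^2 = 9.50332e-05 m^2
Fd = 0.5*Cd*rho*A*v^2 = 0.5*0.2*1.225*9.50332e-05*182^2 = 0.3856 N

0.3856 N


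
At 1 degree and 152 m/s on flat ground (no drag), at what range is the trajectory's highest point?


R = v0^2*sin(2*theta)/g = 152^2*sin(2*1°)/9.81 = 82.1935 m
apex_dist = R/2 = 82.1935/2 = 41.1 m

41.1 m


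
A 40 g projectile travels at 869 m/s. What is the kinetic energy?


E = 0.5*m*v^2 = 0.5*0.04*869^2 = 15103 J

15103 J


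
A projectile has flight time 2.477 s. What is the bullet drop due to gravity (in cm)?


drop = 0.5*g*t^2 = 0.5*9.81*2.477^2 = 30.0948 m ≈ 3009 cm

3009 cm


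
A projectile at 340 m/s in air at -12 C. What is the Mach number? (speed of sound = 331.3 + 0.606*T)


a = 331.3 + 0.606*(-12) = 324.028 m/s
M = v/a = 340/324.028 = 1.049

1.049


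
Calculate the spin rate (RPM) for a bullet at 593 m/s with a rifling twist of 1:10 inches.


twist_m = 10*0.0254 = 0.254 m
spin = v/twist = 593/0.254 = 2334.646 rev/s
RPM = spin*60 = 2334.646*60 ≈ 140079 RPM

140079 RPM


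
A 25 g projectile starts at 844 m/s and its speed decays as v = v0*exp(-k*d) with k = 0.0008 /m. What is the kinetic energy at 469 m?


v = v0*exp(-k*d) = 844*exp(-0.0008*469) = 579.956 m/s
E = 0.5*m*v^2 = 0.5*0.025*579.956^2 = 4204 J

4204 J


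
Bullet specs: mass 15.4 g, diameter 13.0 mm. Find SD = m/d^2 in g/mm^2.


SD = m/d^2 = 15.4/13.0^2 = 0.09112 g/mm^2

0.09112 g/mm^2


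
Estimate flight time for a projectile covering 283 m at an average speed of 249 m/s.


t = d/v = 283/249 = 1.137 s

1.137 s


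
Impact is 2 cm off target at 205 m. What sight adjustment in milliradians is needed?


1 mrad subtends 1 cm per 10 m of range, so adj = error_cm / (dist_m / 10) = 2 / (205/10) = 0.09756 mrad

0.09756 mrad


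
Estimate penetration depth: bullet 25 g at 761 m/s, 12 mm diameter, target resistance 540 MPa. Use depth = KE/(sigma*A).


A = pi*(d/2)^2 = pi*(12/2)^2 = 113.097 mm^2
E = 0.5*m*v^2 = 0.5*0.025*761^2 = 7239.01 J
depth = E/(sigma*A) = 7239.01 J / (540 MPa * 113.097 mm^2) = 7239.01/(540 * 113.097) m = 0.118531 m ≈ 118.5 mm

118.5 mm


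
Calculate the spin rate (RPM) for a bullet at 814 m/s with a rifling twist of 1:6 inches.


twist_m = 6*0.0254 = 0.1524 m
spin = v/twist = 814/0.1524 = 5341.207 rev/s
RPM = spin*60 = 5341.207*60 ≈ 320472 RPM

320472 RPM


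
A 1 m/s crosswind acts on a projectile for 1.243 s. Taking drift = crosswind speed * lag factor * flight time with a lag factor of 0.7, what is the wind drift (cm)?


drift = v_wind * lag * t = 1 * 0.7 * 1.243 = 0.8701 m ≈ 87.01 cm

87.01 cm


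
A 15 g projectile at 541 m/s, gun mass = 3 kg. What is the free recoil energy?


v_r = m_p*v_p/m_gun = 0.015*541/3 = 2.705 m/s, E_r = 0.5*m_gun*v_r^2 = 0.5*3*2.705^2 = 10.98 J

10.98 J


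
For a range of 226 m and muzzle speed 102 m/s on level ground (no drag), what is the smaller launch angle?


sin(2*theta) = R*g/v0^2 = 226*9.81/102^2 = 0.213097, theta = arcsin(0.213097)/2 = 6.152°

6.152 degrees


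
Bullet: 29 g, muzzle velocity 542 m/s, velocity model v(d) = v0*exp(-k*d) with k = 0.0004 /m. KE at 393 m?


v = v0*exp(-k*d) = 542*exp(-0.0004*393) = 463.157 m/s
E = 0.5*m*v^2 = 0.5*0.029*463.157^2 = 3110 J

3110 J


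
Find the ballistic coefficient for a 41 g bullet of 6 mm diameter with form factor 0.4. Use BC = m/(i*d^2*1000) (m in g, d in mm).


BC = m/(i*d^2*1000) = 41/(0.4 * 6^2 * 1000) = 0.002847

0.002847


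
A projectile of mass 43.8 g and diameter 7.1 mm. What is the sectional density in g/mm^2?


SD = m/d^2 = 43.8/7.1^2 = 0.8689 g/mm^2

0.8689 g/mm^2


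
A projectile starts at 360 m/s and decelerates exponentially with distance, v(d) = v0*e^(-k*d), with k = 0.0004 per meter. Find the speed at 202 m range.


v = v0*exp(-k*d) = 360*exp(-0.0004*202) = 332.1 m/s

332.1 m/s


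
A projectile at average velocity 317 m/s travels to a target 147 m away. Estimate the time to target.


t = d/v = 147/317 = 0.4637 s

0.4637 s


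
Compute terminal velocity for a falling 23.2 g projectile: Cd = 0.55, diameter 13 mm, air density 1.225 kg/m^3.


A = pi*(d/2)^2 = pi*(13/2000)^2 = 1.32732e-04 m^2
vt = sqrt(2mg/(Cd*rho*A)) = sqrt(2*0.0232*9.81/(0.55 * 1.225 * 1.32732e-04)) = 71.34 m/s

71.34 m/s


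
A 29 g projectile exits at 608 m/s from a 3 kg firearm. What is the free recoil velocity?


v_recoil = m_p * v_p / m_gun = 0.029 * 608 / 3 = 5.877 m/s

5.877 m/s


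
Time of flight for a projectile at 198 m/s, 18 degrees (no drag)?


T = 2*v0*sin(theta)/g = 2*198*sin(18°)/9.81 = 12.47 s

12.47 s


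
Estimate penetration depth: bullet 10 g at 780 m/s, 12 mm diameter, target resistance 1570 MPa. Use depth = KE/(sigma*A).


A = pi*(d/2)^2 = pi*(12/2)^2 = 113.097 mm^2
E = 0.5*m*v^2 = 0.5*0.01*780^2 = 3042 J
depth = E/(sigma*A) = 3042 J / (1570 MPa * 113.097 mm^2) = 3042/(1570 * 113.097) m = 0.017132 m ≈ 17.13 mm

17.13 mm


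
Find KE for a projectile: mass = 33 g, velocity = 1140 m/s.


E = 0.5*m*v^2 = 0.5*0.033*1140^2 = 21443 J

21443 J


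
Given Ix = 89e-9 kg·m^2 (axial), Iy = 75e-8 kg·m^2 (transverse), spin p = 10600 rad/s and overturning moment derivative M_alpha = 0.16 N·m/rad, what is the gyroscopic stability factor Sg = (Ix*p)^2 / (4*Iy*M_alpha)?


Sg = Ix^2 * p^2 / (4 * Iy * M_alpha) = (89e-9)^2 * 10600^2 / (4 * 75e-8 * 0.16) = 1.854

1.854


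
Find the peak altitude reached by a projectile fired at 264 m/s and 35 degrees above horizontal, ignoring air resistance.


H = (v0*sin(theta))^2 / (2g) = (264*sin(35°))^2 / (2*9.81) = 1169 m

1169 m


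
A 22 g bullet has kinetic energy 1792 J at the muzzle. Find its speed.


v = sqrt(2*E/m) = sqrt(2*1792/0.022) = 403.6 m/s

403.6 m/s


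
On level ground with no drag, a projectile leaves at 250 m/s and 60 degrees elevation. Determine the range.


R = v0^2 * sin(2*theta) / g = 250^2 * sin(2*60°) / 9.81 = 5517 m

5517 m


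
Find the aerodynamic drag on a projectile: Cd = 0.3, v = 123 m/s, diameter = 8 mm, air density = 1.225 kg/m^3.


A = pi*(d/2)^2 = pi*(8/2000)^2 = 5.02655e-05 m^2
Fd = 0.5*Cd*rho*A*v^2 = 0.5*0.3*1.225*5.02655e-05*123^2 = 0.1397 N

0.1397 N


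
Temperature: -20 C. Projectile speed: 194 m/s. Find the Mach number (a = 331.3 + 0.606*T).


a = 331.3 + 0.606*(-20) = 319.18 m/s
M = v/a = 194/319.18 = 0.6078

0.6078


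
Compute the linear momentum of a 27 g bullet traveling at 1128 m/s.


p = m*v = 0.027*1128 = 30.46 kg·m/s

30.46 kg·m/s


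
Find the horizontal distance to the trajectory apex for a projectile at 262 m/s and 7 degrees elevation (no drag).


R = v0^2*sin(2*theta)/g = 262^2*sin(2*7°)/9.81 = 1692.81 m
apex_dist = R/2 = 1692.81/2 = 846.4 m

846.4 m


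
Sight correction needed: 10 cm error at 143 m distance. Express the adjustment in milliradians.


1 mrad subtends 1 cm per 10 m of range, so adj = error_cm / (dist_m / 10) = 10 / (143/10) = 0.6993 mrad

0.6993 mrad


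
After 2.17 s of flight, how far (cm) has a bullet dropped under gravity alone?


drop = 0.5*g*t^2 = 0.5*9.81*2.17^2 = 23.0972 m ≈ 2310 cm

2310 cm


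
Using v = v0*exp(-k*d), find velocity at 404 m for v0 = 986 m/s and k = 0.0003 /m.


v = v0*exp(-k*d) = 986*exp(-0.0003*404) = 873.5 m/s

873.5 m/s


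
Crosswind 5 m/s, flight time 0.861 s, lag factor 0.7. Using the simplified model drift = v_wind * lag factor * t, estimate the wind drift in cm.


drift = v_wind * lag * t = 5 * 0.7 * 0.861 = 3.0135 m ≈ 301.4 cm

301.4 cm


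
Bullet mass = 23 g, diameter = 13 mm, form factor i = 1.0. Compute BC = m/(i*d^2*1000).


BC = m/(i*d^2*1000) = 23/(1.0 * 13^2 * 1000) = 0.0001361

0.0001361


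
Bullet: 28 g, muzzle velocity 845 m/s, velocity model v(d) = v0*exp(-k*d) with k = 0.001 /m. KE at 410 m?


v = v0*exp(-k*d) = 845*exp(-0.001*410) = 560.784 m/s
E = 0.5*m*v^2 = 0.5*0.028*560.784^2 = 4403 J

4403 J


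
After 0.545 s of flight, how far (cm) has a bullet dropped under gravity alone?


drop = 0.5*g*t^2 = 0.5*9.81*0.545^2 = 1.45691 m ≈ 145.7 cm

145.7 cm


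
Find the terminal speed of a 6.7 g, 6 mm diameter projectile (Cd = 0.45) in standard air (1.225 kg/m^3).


A = pi*(d/2)^2 = pi*(6/2000)^2 = 2.82743e-05 m^2
vt = sqrt(2mg/(Cd*rho*A)) = sqrt(2*0.0067*9.81/(0.45 * 1.225 * 2.82743e-05)) = 91.84 m/s

91.84 m/s


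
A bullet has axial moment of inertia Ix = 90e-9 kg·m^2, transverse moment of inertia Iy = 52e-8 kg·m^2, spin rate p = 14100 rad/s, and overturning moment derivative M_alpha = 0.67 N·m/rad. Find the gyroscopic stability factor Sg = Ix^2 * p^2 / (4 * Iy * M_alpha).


Sg = Ix^2 * p^2 / (4 * Iy * M_alpha) = (90e-9)^2 * 14100^2 / (4 * 52e-8 * 0.67) = 1.156

1.156


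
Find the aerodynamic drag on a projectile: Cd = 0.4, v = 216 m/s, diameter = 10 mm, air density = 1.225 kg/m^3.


A = pi*(d/2)^2 = pi*(10/2000)^2 = 7.85398e-05 m^2
Fd = 0.5*Cd*rho*A*v^2 = 0.5*0.4*1.225*7.85398e-05*216^2 = 0.8978 N

0.8978 N


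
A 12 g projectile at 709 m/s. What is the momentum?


p = m*v = 0.012*709 = 8.508 kg·m/s

8.508 kg·m/s


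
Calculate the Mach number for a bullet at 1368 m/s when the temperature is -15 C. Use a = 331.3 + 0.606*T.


a = 331.3 + 0.606*(-15) = 322.21 m/s
M = v/a = 1368/322.21 = 4.246

4.246


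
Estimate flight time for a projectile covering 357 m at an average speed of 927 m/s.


t = d/v = 357/927 = 0.3851 s

0.3851 s


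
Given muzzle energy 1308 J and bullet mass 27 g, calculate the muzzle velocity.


v = sqrt(2*E/m) = sqrt(2*1308/0.027) = 311.3 m/s

311.3 m/s


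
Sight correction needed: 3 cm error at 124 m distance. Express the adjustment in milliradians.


1 mrad subtends 1 cm per 10 m of range, so adj = error_cm / (dist_m / 10) = 3 / (124/10) = 0.2419 mrad

0.2419 mrad


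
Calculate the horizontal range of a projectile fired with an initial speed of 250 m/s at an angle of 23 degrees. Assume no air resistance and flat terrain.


R = v0^2 * sin(2*theta) / g = 250^2 * sin(2*23°) / 9.81 = 4583 m

4583 m


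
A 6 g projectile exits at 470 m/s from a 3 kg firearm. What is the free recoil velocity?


v_recoil = m_p * v_p / m_gun = 0.006 * 470 / 3 = 0.94 m/s

0.94 m/s


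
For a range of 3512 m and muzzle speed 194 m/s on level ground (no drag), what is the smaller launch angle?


sin(2*theta) = R*g/v0^2 = 3512*9.81/194^2 = 0.915419, theta = arcsin(0.915419)/2 = 33.13°

33.13 degrees


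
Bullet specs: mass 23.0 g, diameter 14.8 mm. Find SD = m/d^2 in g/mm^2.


SD = m/d^2 = 23.0/14.8^2 = 0.105 g/mm^2

0.105 g/mm^2


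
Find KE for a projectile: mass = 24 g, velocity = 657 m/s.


E = 0.5*m*v^2 = 0.5*0.024*657^2 = 5180 J

5180 J


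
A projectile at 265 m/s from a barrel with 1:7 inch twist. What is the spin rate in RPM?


twist_m = 7*0.0254 = 0.1778 m
spin = v/twist = 265/0.1778 = 1490.439 rev/s
RPM = spin*60 = 1490.439*60 ≈ 89426 RPM

89426 RPM


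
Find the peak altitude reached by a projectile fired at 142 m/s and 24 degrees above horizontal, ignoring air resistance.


H = (v0*sin(theta))^2 / (2g) = (142*sin(24°))^2 / (2*9.81) = 170 m

170 m


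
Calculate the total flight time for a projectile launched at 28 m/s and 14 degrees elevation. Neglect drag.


T = 2*v0*sin(theta)/g = 2*28*sin(14°)/9.81 = 1.381 s

1.381 s


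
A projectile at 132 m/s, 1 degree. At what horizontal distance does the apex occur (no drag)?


R = v0^2*sin(2*theta)/g = 132^2*sin(2*1°)/9.81 = 61.9866 m
apex_dist = R/2 = 61.9866/2 = 30.99 m

30.99 m


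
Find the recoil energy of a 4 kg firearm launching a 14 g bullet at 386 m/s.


v_r = m_p*v_p/m_gun = 0.014*386/4 = 1.351 m/s, E_r = 0.5*m_gun*v_r^2 = 0.5*4*1.351^2 = 3.65 J

3.65 J


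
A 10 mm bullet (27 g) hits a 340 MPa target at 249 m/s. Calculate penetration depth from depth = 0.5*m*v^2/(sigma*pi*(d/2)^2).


A = pi*(d/2)^2 = pi*(10/2)^2 = 78.5398 mm^2
E = 0.5*m*v^2 = 0.5*0.027*249^2 = 837.014 J
depth = E/(sigma*A) = 837.014 J / (340 MPa * 78.5398 mm^2) = 837.014/(340 * 78.5398) m = 0.0313447 m ≈ 31.34 mm

31.34 mm


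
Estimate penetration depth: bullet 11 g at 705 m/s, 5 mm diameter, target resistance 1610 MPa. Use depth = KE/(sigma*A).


A = pi*(d/2)^2 = pi*(5/2)^2 = 19.635 mm^2
E = 0.5*m*v^2 = 0.5*0.011*705^2 = 2733.64 J
depth = E/(sigma*A) = 2733.64 J / (1610 MPa * 19.635 mm^2) = 2733.64/(1610 * 19.635) m = 0.0864739 m ≈ 86.47 mm

86.47 mm


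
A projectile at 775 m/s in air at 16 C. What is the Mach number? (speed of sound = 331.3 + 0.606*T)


a = 331.3 + 0.606*(16) = 340.996 m/s
M = v/a = 775/340.996 = 2.273

2.273


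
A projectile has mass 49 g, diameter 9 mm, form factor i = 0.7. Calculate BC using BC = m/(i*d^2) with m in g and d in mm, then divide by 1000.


BC = m/(i*d^2*1000) = 49/(0.7 * 9^2 * 1000) = 0.0008642

0.0008642


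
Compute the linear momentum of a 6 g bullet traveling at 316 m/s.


p = m*v = 0.006*316 = 1.896 kg·m/s

1.896 kg·m/s


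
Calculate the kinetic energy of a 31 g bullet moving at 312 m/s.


E = 0.5*m*v^2 = 0.5*0.031*312^2 = 1509 J

1509 J


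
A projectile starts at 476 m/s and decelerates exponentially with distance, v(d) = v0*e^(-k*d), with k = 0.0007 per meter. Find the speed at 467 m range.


v = v0*exp(-k*d) = 476*exp(-0.0007*467) = 343.3 m/s

343.3 m/s


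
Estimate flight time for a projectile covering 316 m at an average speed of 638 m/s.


t = d/v = 316/638 = 0.4953 s

0.4953 s


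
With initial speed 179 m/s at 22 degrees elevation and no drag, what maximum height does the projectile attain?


H = (v0*sin(theta))^2 / (2g) = (179*sin(22°))^2 / (2*9.81) = 229.2 m

229.2 m


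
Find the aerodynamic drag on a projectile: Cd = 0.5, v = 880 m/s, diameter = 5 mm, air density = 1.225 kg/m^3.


A = pi*(d/2)^2 = pi*(5/2000)^2 = 1.96350e-05 m^2
Fd = 0.5*Cd*rho*A*v^2 = 0.5*0.5*1.225*1.96350e-05*880^2 = 4.657 N

4.657 N


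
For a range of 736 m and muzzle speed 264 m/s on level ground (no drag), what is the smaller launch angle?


sin(2*theta) = R*g/v0^2 = 736*9.81/264^2 = 0.103595, theta = arcsin(0.103595)/2 = 2.973°

2.973 degrees


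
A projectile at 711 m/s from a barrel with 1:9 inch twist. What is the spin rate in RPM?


twist_m = 9*0.0254 = 0.2286 m
spin = v/twist = 711/0.2286 = 3110.236 rev/s
RPM = spin*60 = 3110.236*60 ≈ 186614 RPM

186614 RPM


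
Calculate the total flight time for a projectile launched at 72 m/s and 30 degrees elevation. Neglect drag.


T = 2*v0*sin(theta)/g = 2*72*sin(30°)/9.81 = 7.339 s

7.339 s


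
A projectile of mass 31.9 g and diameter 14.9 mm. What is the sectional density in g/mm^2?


SD = m/d^2 = 31.9/14.9^2 = 0.1437 g/mm^2

0.1437 g/mm^2


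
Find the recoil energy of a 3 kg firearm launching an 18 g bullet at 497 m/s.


v_r = m_p*v_p/m_gun = 0.018*497/3 = 2.982 m/s, E_r = 0.5*m_gun*v_r^2 = 0.5*3*2.982^2 = 13.34 J

13.34 J


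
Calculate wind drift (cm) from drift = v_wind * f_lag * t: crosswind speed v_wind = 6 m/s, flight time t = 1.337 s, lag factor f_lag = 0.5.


drift = v_wind * lag * t = 6 * 0.5 * 1.337 = 4.011 m ≈ 401.1 cm

401.1 cm


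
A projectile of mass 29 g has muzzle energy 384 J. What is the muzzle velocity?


v = sqrt(2*E/m) = sqrt(2*384/0.029) = 162.7 m/s

162.7 m/s


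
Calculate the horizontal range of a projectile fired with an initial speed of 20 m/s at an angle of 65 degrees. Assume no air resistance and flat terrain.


R = v0^2 * sin(2*theta) / g = 20^2 * sin(2*65°) / 9.81 = 31.24 m

31.24 m


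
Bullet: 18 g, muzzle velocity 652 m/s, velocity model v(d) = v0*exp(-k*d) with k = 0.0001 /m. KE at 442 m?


v = v0*exp(-k*d) = 652*exp(-0.0001*442) = 623.809 m/s
E = 0.5*m*v^2 = 0.5*0.018*623.809^2 = 3502 J

3502 J


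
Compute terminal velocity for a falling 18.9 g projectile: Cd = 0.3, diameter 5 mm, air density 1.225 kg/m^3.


A = pi*(d/2)^2 = pi*(5/2000)^2 = 1.96350e-05 m^2
vt = sqrt(2mg/(Cd*rho*A)) = sqrt(2*0.0189*9.81/(0.3 * 1.225 * 1.96350e-05)) = 226.7 m/s

226.7 m/s


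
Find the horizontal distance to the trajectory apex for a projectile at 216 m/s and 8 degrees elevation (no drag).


R = v0^2*sin(2*theta)/g = 216^2*sin(2*8°)/9.81 = 1310.92 m
apex_dist = R/2 = 1310.92/2 = 655.5 m

655.5 m


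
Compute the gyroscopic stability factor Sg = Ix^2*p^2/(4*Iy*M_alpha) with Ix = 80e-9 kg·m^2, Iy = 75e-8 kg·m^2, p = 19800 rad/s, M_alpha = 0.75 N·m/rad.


Sg = Ix^2 * p^2 / (4 * Iy * M_alpha) = (80e-9)^2 * 19800^2 / (4 * 75e-8 * 0.75) = 1.115

1.115


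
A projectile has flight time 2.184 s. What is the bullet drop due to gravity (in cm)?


drop = 0.5*g*t^2 = 0.5*9.81*2.184^2 = 23.3961 m ≈ 2340 cm

2340 cm


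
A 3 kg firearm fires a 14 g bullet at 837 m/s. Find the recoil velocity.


v_recoil = m_p * v_p / m_gun = 0.014 * 837 / 3 = 3.906 m/s

3.906 m/s


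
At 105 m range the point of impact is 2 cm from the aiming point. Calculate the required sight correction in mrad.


1 mrad subtends 1 cm per 10 m of range, so adj = error_cm / (dist_m / 10) = 2 / (105/10) = 0.1905 mrad

0.1905 mrad


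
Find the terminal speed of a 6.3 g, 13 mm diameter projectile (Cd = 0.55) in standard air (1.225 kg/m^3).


A = pi*(d/2)^2 = pi*(13/2000)^2 = 1.32732e-04 m^2
vt = sqrt(2mg/(Cd*rho*A)) = sqrt(2*0.0063*9.81/(0.55 * 1.225 * 1.32732e-04)) = 37.18 m/s

37.18 m/s


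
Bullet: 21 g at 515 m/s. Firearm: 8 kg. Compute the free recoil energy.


v_r = m_p*v_p/m_gun = 0.021*515/8 = 1.35188 m/s, E_r = 0.5*m_gun*v_r^2 = 0.5*8*1.35188^2 = 7.31 J

7.31 J


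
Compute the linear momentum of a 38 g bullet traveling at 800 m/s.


p = m*v = 0.038*800 = 30.4 kg·m/s

30.4 kg·m/s


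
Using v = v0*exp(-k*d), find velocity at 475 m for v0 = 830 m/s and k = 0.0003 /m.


v = v0*exp(-k*d) = 830*exp(-0.0003*475) = 719.8 m/s

719.8 m/s


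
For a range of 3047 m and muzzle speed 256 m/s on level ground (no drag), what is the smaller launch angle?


sin(2*theta) = R*g/v0^2 = 3047*9.81/256^2 = 0.456102, theta = arcsin(0.456102)/2 = 13.57°

13.57 degrees


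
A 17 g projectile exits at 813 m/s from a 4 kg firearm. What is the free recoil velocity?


v_recoil = m_p * v_p / m_gun = 0.017 * 813 / 4 = 3.455 m/s

3.455 m/s


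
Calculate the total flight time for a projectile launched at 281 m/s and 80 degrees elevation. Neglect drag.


T = 2*v0*sin(theta)/g = 2*281*sin(80°)/9.81 = 56.42 s

56.42 s


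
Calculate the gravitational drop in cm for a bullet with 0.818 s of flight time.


drop = 0.5*g*t^2 = 0.5*9.81*0.818^2 = 3.28205 m ≈ 328.2 cm

328.2 cm


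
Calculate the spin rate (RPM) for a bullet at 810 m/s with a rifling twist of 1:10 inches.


twist_m = 10*0.0254 = 0.254 m
spin = v/twist = 810/0.254 = 3188.976 rev/s
RPM = spin*60 = 3188.976*60 ≈ 191339 RPM

191339 RPM


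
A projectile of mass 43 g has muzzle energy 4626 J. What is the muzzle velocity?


v = sqrt(2*E/m) = sqrt(2*4626/0.043) = 463.9 m/s

463.9 m/s


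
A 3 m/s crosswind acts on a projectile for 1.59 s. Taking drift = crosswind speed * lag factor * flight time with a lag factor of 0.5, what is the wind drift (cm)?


drift = v_wind * lag * t = 3 * 0.5 * 1.59 = 2.385 m ≈ 238.5 cm

238.5 cm


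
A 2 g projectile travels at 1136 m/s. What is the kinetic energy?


E = 0.5*m*v^2 = 0.5*0.002*1136^2 = 1290 J

1290 J


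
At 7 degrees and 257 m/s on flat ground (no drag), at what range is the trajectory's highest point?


R = v0^2*sin(2*theta)/g = 257^2*sin(2*7°)/9.81 = 1628.82 m
apex_dist = R/2 = 1628.82/2 = 814.4 m

814.4 m


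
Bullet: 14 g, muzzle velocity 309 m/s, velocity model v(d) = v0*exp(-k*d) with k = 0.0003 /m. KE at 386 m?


v = v0*exp(-k*d) = 309*exp(-0.0003*386) = 275.212 m/s
E = 0.5*m*v^2 = 0.5*0.014*275.212^2 = 530.2 J

530.2 J


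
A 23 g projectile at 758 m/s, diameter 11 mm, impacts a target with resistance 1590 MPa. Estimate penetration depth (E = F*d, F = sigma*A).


A = pi*(d/2)^2 = pi*(11/2)^2 = 95.0332 mm^2
E = 0.5*m*v^2 = 0.5*0.023*758^2 = 6607.49 J
depth = E/(sigma*A) = 6607.49 J / (1590 MPa * 95.0332 mm^2) = 6607.49/(1590 * 95.0332) m = 0.0437284 m ≈ 43.73 mm

43.73 mm


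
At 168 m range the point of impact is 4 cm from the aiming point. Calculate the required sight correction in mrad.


1 mrad subtends 1 cm per 10 m of range, so adj = error_cm / (dist_m / 10) = 4 / (168/10) = 0.2381 mrad

0.2381 mrad


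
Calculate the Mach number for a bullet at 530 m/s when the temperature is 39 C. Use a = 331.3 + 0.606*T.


a = 331.3 + 0.606*(39) = 354.934 m/s
M = v/a = 530/354.934 = 1.493

1.493


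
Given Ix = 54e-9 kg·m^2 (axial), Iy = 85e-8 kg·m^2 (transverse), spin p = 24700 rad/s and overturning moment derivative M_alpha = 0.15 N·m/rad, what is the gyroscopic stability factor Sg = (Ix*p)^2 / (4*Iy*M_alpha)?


Sg = Ix^2 * p^2 / (4 * Iy * M_alpha) = (54e-9)^2 * 24700^2 / (4 * 85e-8 * 0.15) = 3.488

3.488


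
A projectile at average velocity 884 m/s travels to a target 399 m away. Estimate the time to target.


t = d/v = 399/884 = 0.4514 s

0.4514 s


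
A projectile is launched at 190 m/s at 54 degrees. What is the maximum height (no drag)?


H = (v0*sin(theta))^2 / (2g) = (190*sin(54°))^2 / (2*9.81) = 1204 m

1204 m


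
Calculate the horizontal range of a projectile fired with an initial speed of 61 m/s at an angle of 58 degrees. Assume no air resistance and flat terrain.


R = v0^2 * sin(2*theta) / g = 61^2 * sin(2*58°) / 9.81 = 340.9 m

340.9 m


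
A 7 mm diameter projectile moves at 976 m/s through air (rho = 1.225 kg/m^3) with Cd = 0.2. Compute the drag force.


A = pi*(d/2)^2 = pi*(7/2000)^2 = 3.84845e-05 m^2
Fd = 0.5*Cd*rho*A*v^2 = 0.5*0.2*1.225*3.84845e-05*976^2 = 4.491 N

4.491 N


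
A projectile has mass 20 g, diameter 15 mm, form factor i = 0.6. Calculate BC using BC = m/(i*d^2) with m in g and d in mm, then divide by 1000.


BC = m/(i*d^2*1000) = 20/(0.6 * 15^2 * 1000) = 0.0001481

0.0001481


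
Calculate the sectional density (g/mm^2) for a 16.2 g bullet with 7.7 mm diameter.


SD = m/d^2 = 16.2/7.7^2 = 0.2732 g/mm^2

0.2732 g/mm^2


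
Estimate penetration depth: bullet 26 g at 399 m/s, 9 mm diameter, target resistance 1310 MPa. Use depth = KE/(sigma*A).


A = pi*(d/2)^2 = pi*(9/2)^2 = 63.6173 mm^2
E = 0.5*m*v^2 = 0.5*0.026*399^2 = 2069.61 J
depth = E/(sigma*A) = 2069.61 J / (1310 MPa * 63.6173 mm^2) = 2069.61/(1310 * 63.6173) m = 0.0248338 m ≈ 24.83 mm

24.83 mm


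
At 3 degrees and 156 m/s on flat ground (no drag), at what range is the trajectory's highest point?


R = v0^2*sin(2*theta)/g = 156^2*sin(2*3°)/9.81 = 259.307 m
apex_dist = R/2 = 259.307/2 = 129.7 m

129.7 m


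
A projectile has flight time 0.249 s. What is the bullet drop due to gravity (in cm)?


drop = 0.5*g*t^2 = 0.5*9.81*0.249^2 = 0.304115 m ≈ 30.41 cm

30.41 cm


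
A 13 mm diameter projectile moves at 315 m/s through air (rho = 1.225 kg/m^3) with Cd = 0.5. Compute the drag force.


A = pi*(d/2)^2 = pi*(13/2000)^2 = 1.32732e-04 m^2
Fd = 0.5*Cd*rho*A*v^2 = 0.5*0.5*1.225*1.32732e-04*315^2 = 4.033 N

4.033 N


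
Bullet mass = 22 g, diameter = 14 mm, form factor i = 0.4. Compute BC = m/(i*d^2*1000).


BC = m/(i*d^2*1000) = 22/(0.4 * 14^2 * 1000) = 0.0002806

0.0002806


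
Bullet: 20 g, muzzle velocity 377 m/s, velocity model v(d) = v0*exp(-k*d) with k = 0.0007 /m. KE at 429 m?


v = v0*exp(-k*d) = 377*exp(-0.0007*429) = 279.205 m/s
E = 0.5*m*v^2 = 0.5*0.02*279.205^2 = 779.6 J

779.6 J


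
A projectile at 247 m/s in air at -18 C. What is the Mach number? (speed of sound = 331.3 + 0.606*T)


a = 331.3 + 0.606*(-18) = 320.392 m/s
M = v/a = 247/320.392 = 0.7709

0.7709


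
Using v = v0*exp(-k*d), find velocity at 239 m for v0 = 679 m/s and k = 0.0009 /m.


v = v0*exp(-k*d) = 679*exp(-0.0009*239) = 547.6 m/s

547.6 m/s


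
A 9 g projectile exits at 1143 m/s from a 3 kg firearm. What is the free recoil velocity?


v_recoil = m_p * v_p / m_gun = 0.009 * 1143 / 3 = 3.429 m/s

3.429 m/s


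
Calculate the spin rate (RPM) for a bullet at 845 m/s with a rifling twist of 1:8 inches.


twist_m = 8*0.0254 = 0.2032 m
spin = v/twist = 845/0.2032 = 4158.465 rev/s
RPM = spin*60 = 4158.465*60 ≈ 249508 RPM

249508 RPM


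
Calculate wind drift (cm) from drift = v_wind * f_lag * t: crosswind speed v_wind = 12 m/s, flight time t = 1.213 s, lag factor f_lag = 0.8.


drift = v_wind * lag * t = 12 * 0.8 * 1.213 = 11.6448 m ≈ 1164 cm

1164 cm


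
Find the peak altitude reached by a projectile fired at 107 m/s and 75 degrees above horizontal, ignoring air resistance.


H = (v0*sin(theta))^2 / (2g) = (107*sin(75°))^2 / (2*9.81) = 544.4 m

544.4 m


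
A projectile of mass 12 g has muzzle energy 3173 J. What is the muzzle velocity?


v = sqrt(2*E/m) = sqrt(2*3173/0.012) = 727.2 m/s

727.2 m/s


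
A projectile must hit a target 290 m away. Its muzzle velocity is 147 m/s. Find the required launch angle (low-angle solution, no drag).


sin(2*theta) = R*g/v0^2 = 290*9.81/147^2 = 0.131653, theta = arcsin(0.131653)/2 = 3.783°

3.783 degrees


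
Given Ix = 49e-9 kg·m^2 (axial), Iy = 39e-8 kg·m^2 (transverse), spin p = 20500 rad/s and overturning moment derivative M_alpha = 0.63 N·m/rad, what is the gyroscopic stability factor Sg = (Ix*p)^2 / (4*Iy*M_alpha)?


Sg = Ix^2 * p^2 / (4 * Iy * M_alpha) = (49e-9)^2 * 20500^2 / (4 * 39e-8 * 0.63) = 1.027

1.027


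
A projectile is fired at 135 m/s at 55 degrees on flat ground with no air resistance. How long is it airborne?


T = 2*v0*sin(theta)/g = 2*135*sin(55°)/9.81 = 22.55 s

22.55 s


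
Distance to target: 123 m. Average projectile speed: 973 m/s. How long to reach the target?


t = d/v = 123/973 = 0.1264 s

0.1264 s


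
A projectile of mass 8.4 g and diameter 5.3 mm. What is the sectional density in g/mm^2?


SD = m/d^2 = 8.4/5.3^2 = 0.299 g/mm^2

0.299 g/mm^2


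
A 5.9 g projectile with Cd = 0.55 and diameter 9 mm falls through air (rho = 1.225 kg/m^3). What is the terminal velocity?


A = pi*(d/2)^2 = pi*(9/2000)^2 = 6.36173e-05 m^2
vt = sqrt(2mg/(Cd*rho*A)) = sqrt(2*0.0059*9.81/(0.55 * 1.225 * 6.36173e-05)) = 51.97 m/s

51.97 m/s


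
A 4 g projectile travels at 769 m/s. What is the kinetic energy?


E = 0.5*m*v^2 = 0.5*0.004*769^2 = 1183 J

1183 J


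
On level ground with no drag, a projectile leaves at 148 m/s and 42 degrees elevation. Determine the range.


R = v0^2 * sin(2*theta) / g = 148^2 * sin(2*42°) / 9.81 = 2221 m

2221 m


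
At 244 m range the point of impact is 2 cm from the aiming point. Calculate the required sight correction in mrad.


1 mrad subtends 1 cm per 10 m of range, so adj = error_cm / (dist_m / 10) = 2 / (244/10) = 0.08197 mrad

0.08197 mrad


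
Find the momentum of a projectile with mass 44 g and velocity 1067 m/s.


p = m*v = 0.044*1067 = 46.95 kg·m/s

46.95 kg·m/s


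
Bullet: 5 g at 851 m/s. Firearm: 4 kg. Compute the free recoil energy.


v_r = m_p*v_p/m_gun = 0.005*851/4 = 1.06375 m/s, E_r = 0.5*m_gun*v_r^2 = 0.5*4*1.06375^2 = 2.263 J

2.263 J


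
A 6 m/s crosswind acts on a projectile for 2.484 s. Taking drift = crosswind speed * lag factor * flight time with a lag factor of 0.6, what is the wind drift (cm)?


drift = v_wind * lag * t = 6 * 0.6 * 2.484 = 8.9424 m ≈ 894.2 cm

894.2 cm


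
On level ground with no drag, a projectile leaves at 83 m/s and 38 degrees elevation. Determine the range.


R = v0^2 * sin(2*theta) / g = 83^2 * sin(2*38°) / 9.81 = 681.4 m

681.4 m


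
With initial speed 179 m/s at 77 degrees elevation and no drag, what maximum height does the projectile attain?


H = (v0*sin(theta))^2 / (2g) = (179*sin(77°))^2 / (2*9.81) = 1550 m

1550 m


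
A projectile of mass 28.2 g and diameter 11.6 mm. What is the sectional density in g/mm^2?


SD = m/d^2 = 28.2/11.6^2 = 0.2096 g/mm^2

0.2096 g/mm^2


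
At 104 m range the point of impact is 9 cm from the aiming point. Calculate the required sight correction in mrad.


1 mrad subtends 1 cm per 10 m of range, so adj = error_cm / (dist_m / 10) = 9 / (104/10) = 0.8654 mrad

0.8654 mrad


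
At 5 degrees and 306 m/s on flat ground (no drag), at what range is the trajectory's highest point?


R = v0^2*sin(2*theta)/g = 306^2*sin(2*5°)/9.81 = 1657.46 m
apex_dist = R/2 = 1657.46/2 = 828.7 m

828.7 m


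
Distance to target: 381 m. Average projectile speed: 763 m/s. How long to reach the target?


t = d/v = 381/763 = 0.4993 s

0.4993 s


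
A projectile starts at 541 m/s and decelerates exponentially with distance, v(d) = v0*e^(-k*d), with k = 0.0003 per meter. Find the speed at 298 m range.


v = v0*exp(-k*d) = 541*exp(-0.0003*298) = 494.7 m/s

494.7 m/s


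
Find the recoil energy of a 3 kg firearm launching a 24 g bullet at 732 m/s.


v_r = m_p*v_p/m_gun = 0.024*732/3 = 5.856 m/s, E_r = 0.5*m_gun*v_r^2 = 0.5*3*5.856^2 = 51.44 J

51.44 J


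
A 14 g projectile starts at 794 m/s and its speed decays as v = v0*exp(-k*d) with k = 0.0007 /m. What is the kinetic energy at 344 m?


v = v0*exp(-k*d) = 794*exp(-0.0007*344) = 624.083 m/s
E = 0.5*m*v^2 = 0.5*0.014*624.083^2 = 2726 J

2726 J


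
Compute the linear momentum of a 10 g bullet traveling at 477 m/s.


p = m*v = 0.01*477 = 4.77 kg·m/s

4.77 kg·m/s


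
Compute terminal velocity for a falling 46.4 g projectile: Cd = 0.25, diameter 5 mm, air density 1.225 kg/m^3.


A = pi*(d/2)^2 = pi*(5/2000)^2 = 1.96350e-05 m^2
vt = sqrt(2mg/(Cd*rho*A)) = sqrt(2*0.0464*9.81/(0.25 * 1.225 * 1.96350e-05)) = 389.1 m/s

389.1 m/s


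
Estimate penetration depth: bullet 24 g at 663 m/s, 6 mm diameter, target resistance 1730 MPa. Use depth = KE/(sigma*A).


A = pi*(d/2)^2 = pi*(6/2)^2 = 28.2743 mm^2
E = 0.5*m*v^2 = 0.5*0.024*663^2 = 5274.83 J
depth = E/(sigma*A) = 5274.83 J / (1730 MPa * 28.2743 mm^2) = 5274.83/(1730 * 28.2743) m = 0.107838 m ≈ 107.8 mm

107.8 mm


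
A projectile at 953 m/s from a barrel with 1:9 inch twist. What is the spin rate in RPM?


twist_m = 9*0.0254 = 0.2286 m
spin = v/twist = 953/0.2286 = 4168.854 rev/s
RPM = spin*60 = 4168.854*60 ≈ 250131 RPM

250131 RPM


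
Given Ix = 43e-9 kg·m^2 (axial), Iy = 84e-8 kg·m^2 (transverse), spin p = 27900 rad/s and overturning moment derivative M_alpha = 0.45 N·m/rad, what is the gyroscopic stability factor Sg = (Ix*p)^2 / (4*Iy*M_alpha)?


Sg = Ix^2 * p^2 / (4 * Iy * M_alpha) = (43e-9)^2 * 27900^2 / (4 * 84e-8 * 0.45) = 0.9519

0.9519


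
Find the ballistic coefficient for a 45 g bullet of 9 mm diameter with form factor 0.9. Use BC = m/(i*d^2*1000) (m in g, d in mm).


BC = m/(i*d^2*1000) = 45/(0.9 * 9^2 * 1000) = 0.0006173

0.0006173


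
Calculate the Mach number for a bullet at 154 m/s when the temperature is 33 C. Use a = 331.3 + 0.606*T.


a = 331.3 + 0.606*(33) = 351.298 m/s
M = v/a = 154/351.298 = 0.4384

0.4384


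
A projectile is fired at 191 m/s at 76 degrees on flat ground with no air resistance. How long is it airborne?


T = 2*v0*sin(theta)/g = 2*191*sin(76°)/9.81 = 37.78 s

37.78 s


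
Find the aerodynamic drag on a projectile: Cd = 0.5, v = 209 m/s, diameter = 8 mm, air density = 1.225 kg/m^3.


A = pi*(d/2)^2 = pi*(8/2000)^2 = 5.02655e-05 m^2
Fd = 0.5*Cd*rho*A*v^2 = 0.5*0.5*1.225*5.02655e-05*209^2 = 0.6724 N

0.6724 N
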